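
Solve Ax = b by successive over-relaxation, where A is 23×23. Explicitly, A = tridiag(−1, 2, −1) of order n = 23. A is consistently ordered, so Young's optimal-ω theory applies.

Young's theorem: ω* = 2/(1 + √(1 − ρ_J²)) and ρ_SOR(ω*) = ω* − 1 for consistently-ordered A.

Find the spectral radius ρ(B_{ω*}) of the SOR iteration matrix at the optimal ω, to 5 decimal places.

B_J for the 23×23 system has eigenvalues cos(kπ/24); ρ_J = cos(π/24) = 0.99144.
root = sin(π/24) = 0.130526  (since 1−cos² = sin²).
ω* = 2/(1+0.130526) = 1.76909
At ω = 1.76909 every |λ(B_ω)| = ω−1, so ρ_SOR = 0.76909.

ρ_SOR = 0.76909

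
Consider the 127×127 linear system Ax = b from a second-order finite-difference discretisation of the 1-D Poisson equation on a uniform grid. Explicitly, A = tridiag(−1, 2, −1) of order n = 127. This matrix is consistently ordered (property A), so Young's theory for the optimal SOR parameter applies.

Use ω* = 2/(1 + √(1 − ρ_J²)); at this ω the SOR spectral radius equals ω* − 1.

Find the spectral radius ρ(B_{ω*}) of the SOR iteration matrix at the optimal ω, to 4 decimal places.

B_J for the 127×127 system has eigenvalues cos(kπ/128); ρ_J = cos(π/128) = 0.9997.
root = sin(π/128) = 0.02454  (since 1−cos² = sin²).
So ω* = 2/1.02454 = 1.9521 (Young).
ρ(B_{ω*}) = ω*−1 = 0.9521

ρ_SOR = 0.9521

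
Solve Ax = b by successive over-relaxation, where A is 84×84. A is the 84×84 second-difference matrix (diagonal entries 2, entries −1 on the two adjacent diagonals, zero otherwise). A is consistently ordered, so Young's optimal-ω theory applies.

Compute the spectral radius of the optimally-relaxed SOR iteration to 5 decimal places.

ρ_SOR = 0.92873

½·tridiag(1,0,1) at n=84: λ_k = cos(kπ/85); max |λ| at k=1 ⇒ ρ_J = cos(π/85) ≈ 0.99932.
√(1−ρ_J²) simplifies to sin(π/85) = 0.036951.
Young: ω* = 2/(1+√(1−ρ_J²)) = 2/(1+0.036951) = 2/1.036951 = 1.92873.
At ω = 1.92873 every |λ(B_ω)| = ω−1, so ρ_SOR = 0.92873.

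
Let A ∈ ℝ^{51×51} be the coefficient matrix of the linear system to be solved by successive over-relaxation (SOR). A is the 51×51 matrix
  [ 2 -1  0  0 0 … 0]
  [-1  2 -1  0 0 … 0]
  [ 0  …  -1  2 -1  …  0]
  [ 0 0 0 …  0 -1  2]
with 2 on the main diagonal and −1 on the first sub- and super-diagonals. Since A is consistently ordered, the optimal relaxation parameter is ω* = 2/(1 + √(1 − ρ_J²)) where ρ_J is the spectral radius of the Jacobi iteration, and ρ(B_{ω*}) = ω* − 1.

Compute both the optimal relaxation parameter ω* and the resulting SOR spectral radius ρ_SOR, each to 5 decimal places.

With n=51, ρ(Jacobi) = cos(π/52) = 0.99818.
√(1−ρ_J²) = |sin(π/52)| = 0.060378
ω* = 2/(1+0.060378) = 1.88612
[ρ_SOR] ω* − 1 = 0.88612.

ω* = 1.88612, ρ_SOR = 0.88612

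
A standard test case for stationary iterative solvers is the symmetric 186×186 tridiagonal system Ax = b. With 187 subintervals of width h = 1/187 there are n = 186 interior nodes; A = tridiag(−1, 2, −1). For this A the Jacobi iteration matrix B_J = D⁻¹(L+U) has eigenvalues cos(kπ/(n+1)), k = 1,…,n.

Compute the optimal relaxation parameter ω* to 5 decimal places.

[ρ_J] n=186: ρ(B_J) = cos(π/(n+1)) = cos(π/187) = 0.99986.
√(1−ρ_J²) simplifies to sin(π/187) = 0.016799.
[ω*] 2 ÷ (1 + 0.016799) = 2 ÷ 1.016799 = 1.96696.
ρ(B_{ω*}) = ω*−1 = 0.96696

ω* = 1.96696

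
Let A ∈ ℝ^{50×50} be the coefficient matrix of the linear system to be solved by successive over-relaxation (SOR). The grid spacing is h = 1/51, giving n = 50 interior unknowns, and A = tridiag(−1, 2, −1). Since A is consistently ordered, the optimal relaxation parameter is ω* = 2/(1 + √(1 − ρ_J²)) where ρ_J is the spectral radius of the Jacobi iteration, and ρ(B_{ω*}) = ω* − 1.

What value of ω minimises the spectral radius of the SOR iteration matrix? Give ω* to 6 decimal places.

spectrum of D⁻¹(L+U) = {cos(kπ/51) : 1≤k≤50}; ρ_J = cos(π/51) = 0.998103.
√(1 − cos²(π/51)) = sin(π/51) ≈ 0.0615609.
[ω*] 2 ÷ (1 + 0.0615609) = 2 ÷ 1.0615609 = 1.884018.
[ρ_SOR] ω* − 1 = 0.884018.

ω* = 1.884018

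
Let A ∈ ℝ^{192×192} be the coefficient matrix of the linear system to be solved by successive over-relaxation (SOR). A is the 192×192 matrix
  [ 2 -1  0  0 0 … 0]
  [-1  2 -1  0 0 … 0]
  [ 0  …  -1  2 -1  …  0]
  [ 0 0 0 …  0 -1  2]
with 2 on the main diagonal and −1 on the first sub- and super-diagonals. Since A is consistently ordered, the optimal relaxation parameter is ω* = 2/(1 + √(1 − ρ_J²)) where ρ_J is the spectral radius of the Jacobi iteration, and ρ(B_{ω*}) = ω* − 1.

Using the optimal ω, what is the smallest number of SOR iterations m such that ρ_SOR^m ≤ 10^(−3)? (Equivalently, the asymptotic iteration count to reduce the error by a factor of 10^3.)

m = 213

With n=192, ρ(Jacobi) = cos(π/193) = 0.9998675.
root = sin(π/193) = 0.0162770  (since 1−cos² = sin²).
Then 2/(1+√(1−ρ_J²)) = 2/(1+0.0162770); ω* = 2/1.0162770 = 1.9679674.
ρ(B_{ω*}) = ω*−1 = 0.9679674
m ≥ 3·ln10 / (−ln 0.9679674) = 212.175; smallest integer m = 213.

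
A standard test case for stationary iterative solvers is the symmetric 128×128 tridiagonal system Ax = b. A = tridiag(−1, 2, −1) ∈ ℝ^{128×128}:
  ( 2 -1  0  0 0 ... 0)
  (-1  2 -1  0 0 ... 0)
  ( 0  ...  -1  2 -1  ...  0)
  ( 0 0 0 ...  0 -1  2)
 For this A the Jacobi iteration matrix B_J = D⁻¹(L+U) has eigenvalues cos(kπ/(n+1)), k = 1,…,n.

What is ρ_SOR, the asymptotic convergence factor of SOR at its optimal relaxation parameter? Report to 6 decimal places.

ρ_SOR = 0.952456

½·tridiag(1,0,1) at n=128: λ_k = cos(kπ/129); max |λ| at k=1 ⇒ ρ_J = cos(π/129) ≈ 0.999703.
√(1−ρ_J²) simplifies to sin(π/129) = 0.0243510.
So ω* = 2/1.0243510 = 1.952456 (Young).
ρ(B_{ω*}) = ω*−1 = 0.952456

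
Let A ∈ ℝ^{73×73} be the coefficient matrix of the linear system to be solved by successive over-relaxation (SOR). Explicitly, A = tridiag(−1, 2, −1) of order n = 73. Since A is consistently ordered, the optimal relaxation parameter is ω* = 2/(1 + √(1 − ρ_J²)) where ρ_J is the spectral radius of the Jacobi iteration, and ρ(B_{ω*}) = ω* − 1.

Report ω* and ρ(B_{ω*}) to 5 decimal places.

[ρ_J] n=73: ρ(B_J) = cos(π/(n+1)) = cos(π/74) = 0.99910.
root = sin(π/74) = 0.042441  (since 1−cos² = sin²).
ω* = 2/(1+0.042441) = 1.91857
ρ(B_{ω*}) = ω*−1 = 0.91857

ω* = 1.91857, ρ_SOR = 0.91857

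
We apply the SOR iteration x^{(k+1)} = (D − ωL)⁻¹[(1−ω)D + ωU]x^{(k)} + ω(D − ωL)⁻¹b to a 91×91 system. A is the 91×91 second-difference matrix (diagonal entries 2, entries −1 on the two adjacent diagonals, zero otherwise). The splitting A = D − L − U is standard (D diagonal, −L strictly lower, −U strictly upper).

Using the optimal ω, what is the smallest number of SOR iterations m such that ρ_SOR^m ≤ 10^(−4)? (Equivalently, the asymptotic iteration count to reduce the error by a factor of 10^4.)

ρ_J = max_k |cos(kπ/92)| = cos(π/92) = 0.9994170
√(1−ρ_J²) simplifies to sin(π/92) = 0.0341411.
ω* = 2 / (1 + 0.0341411) = 2 / 1.0341411 ≈ 1.9339721.
At ω = 1.9339721 every |λ(B_ω)| = ω−1, so ρ_SOR = 0.9339721.
For 4 digits: m = 4·ln10 / (−ln 0.9339721) = 9.21034/0.0683087 = 134.834; round up → m = 135.

m = 135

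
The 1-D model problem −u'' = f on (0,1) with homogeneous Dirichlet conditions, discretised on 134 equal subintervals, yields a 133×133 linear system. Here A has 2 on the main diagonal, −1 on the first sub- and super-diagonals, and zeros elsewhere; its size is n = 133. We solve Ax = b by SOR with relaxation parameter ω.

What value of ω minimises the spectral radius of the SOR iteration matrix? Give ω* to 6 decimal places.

B_J for the 133×133 system has eigenvalues cos(kπ/134); ρ_J = cos(π/134) = 0.999725.
√(1−ρ_J²) simplifies to sin(π/134) = 0.0234426.
[ω*] 2 ÷ (1 + 0.0234426) = 2 ÷ 1.0234426 = 1.954189.
and ρ(B_{ω*}) = 1.954189 − 1 = 0.954189.

ω* = 1.954189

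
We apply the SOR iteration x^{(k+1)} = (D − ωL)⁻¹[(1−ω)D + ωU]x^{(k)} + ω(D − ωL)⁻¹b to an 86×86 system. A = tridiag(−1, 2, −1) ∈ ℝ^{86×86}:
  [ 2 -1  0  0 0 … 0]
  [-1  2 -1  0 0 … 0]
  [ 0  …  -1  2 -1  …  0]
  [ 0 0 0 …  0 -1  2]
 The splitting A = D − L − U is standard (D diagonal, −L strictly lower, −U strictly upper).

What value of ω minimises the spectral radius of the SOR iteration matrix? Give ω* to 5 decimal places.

ω* = 1.93031

½·tridiag(1,0,1) at n=86: λ_k = cos(kπ/87); max |λ| at k=1 ⇒ ρ_J = cos(π/87) ≈ 0.99935.
root = sin(π/87) = 0.036102  (since 1−cos² = sin²).
ω* = 2/(1 + 0.036102) = 2/1.036102 = 1.93031.
Hence ρ(B_{ω*}) = 1.93031 − 1 = 0.93031.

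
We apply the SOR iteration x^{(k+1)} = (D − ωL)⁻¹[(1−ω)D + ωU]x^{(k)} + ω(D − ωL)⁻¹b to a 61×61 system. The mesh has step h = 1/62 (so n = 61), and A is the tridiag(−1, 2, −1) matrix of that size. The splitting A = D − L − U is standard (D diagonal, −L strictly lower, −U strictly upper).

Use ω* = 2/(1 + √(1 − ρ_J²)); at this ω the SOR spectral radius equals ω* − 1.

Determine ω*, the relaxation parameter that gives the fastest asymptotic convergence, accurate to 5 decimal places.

[ρ_J] n=61: ρ(B_J) = cos(π/(n+1)) = cos(π/62) = 0.99872.
1 − cos²(π/62) = sin²(π/62) ⇒ √(1−ρ_J²) = sin(π/62) = 0.050649.
[ω*] 2 ÷ (1 + 0.050649) = 2 ÷ 1.050649 = 1.90359.
ρ_SOR = ω* − 1 ≈ 0.90359.

ω* = 1.90359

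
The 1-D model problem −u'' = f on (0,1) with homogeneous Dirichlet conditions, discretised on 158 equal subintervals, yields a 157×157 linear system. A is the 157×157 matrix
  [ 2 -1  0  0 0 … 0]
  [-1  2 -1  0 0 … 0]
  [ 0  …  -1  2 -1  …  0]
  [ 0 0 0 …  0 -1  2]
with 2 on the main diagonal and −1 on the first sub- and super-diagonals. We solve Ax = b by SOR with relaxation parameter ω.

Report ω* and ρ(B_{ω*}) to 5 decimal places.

n=157: λ(B_J) = 1 − λ(A)/2 = cos(kπ/158); k=1 gives ρ_J = 0.99980.
√(1−ρ_J²) simplifies to sin(π/158) = 0.019882.
ω* = 2 / (1 + 0.019882) = 2 / 1.019882 ≈ 1.96101.
[ρ_SOR] ω* − 1 = 0.96101.

ω* = 1.96101, ρ_SOR = 0.96101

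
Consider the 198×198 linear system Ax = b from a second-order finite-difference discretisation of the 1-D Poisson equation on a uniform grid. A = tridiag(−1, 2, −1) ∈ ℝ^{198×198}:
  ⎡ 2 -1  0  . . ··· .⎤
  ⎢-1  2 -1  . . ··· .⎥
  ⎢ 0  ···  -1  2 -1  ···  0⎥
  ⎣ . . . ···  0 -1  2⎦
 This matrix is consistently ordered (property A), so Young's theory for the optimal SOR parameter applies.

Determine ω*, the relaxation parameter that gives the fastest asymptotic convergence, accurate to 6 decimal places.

spectrum of D⁻¹(L+U) = {cos(kπ/199) : 1≤k≤198}; ρ_J = cos(π/199) = 0.999875.
√(1−ρ_J²) simplifies to sin(π/199) = 0.0157862.
Then 2/(1+√(1−ρ_J²)) = 2/(1+0.0157862); ω* = 2/1.0157862 = 1.968918.
ρ_SOR = ω* − 1 ≈ 0.968918.

ω* = 1.968918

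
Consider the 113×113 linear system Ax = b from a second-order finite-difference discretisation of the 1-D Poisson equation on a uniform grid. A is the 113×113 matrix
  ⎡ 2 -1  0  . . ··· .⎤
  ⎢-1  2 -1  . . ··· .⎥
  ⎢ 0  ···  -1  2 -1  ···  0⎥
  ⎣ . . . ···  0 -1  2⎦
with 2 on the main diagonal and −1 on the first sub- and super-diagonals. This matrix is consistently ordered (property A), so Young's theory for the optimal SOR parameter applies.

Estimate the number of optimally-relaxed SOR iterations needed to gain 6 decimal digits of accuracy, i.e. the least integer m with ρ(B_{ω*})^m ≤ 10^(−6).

m = 251

[ρ_J] n=113: ρ(B_J) = cos(π/(n+1)) = cos(π/114) = 0.9996203.
√(1−ρ_J²) = |sin(π/114)| = 0.0275543
So ω* = 2/1.0275543 = 1.9463692 (Young).
ρ_SOR = ω* − 1 ≈ 0.9463692.
ρ_SOR^m ≤ 10^(−6) ⇔ m ≥ 6·ln10/(−ln 0.9463692) = 13.8155/0.0551225 = 250.633; m = ⌈250.633⌉ = 251.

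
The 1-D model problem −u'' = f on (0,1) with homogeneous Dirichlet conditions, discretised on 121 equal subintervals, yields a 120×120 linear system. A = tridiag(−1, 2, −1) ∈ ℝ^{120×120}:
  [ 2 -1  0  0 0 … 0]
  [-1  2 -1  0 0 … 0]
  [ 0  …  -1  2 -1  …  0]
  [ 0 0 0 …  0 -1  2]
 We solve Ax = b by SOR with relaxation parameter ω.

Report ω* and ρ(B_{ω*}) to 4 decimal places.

With n=120, ρ(Jacobi) = cos(π/121) = 0.9997.
√(1−ρ_J²) = |sin(π/121)| = 0.02596
Young: ω* = 2/(1+√(1−ρ_J²)) = 2/(1+0.02596) = 2/1.02596 = 1.9494.
ρ_SOR = ω* − 1 ≈ 0.9494.

ω* = 1.9494, ρ_SOR = 0.9494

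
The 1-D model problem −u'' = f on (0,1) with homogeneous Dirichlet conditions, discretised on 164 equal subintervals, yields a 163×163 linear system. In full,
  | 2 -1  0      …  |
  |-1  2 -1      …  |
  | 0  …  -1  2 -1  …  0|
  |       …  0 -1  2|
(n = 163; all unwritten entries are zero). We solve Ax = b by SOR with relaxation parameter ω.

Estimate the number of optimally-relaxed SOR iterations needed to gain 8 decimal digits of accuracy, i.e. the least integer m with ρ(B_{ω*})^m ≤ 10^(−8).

m = 481

B_J for the 163×163 system has eigenvalues cos(kπ/164); ρ_J = cos(π/164) = 0.9998165.
1 − cos²(π/164) = sin²(π/164) ⇒ √(1−ρ_J²) = sin(π/164) = 0.0191549.
ω* = 2 / (1 + 0.0191549) = 2 / 1.0191549 ≈ 1.9624102.
ρ_SOR = ω* − 1 = 1.9624102 − 1 = 0.9624102.
For 8 digits: m = 8·ln10 / (−ln 0.9624102) = 18.4207/0.0383145 = 480.776; round up → m = 481.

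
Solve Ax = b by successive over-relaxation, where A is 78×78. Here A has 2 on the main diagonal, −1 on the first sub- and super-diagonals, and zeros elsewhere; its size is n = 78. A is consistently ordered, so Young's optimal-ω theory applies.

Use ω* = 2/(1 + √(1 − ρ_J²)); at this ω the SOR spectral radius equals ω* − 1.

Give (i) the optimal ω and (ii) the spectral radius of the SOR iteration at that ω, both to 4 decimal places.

ω* = 1.9235, ρ_SOR = 0.9235

With n=78, ρ(Jacobi) = cos(π/79) = 0.9992.
√(1 − cos²(π/79)) = sin(π/79) ≈ 0.03976.
Then 2/(1+√(1−ρ_J²)) = 2/(1+0.03976); ω* = 2/1.03976 = 1.9235.
ρ(B_{ω*}) = ω*−1 = 0.9235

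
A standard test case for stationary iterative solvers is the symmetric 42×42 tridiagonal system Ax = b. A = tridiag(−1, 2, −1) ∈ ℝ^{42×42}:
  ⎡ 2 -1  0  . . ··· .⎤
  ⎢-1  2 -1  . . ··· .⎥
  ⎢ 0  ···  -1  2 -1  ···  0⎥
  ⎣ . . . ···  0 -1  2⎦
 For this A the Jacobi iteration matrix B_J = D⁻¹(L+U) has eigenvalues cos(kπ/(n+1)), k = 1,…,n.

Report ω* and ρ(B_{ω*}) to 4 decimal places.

ω* = 1.8639, ρ_SOR = 0.8639

½·tridiag(1,0,1) at n=42: λ_k = cos(kπ/43); max |λ| at k=1 ⇒ ρ_J = cos(π/43) ≈ 0.9973.
√(1−ρ_J²) = |sin(π/43)| = 0.07300
So ω* = 2/1.07300 = 1.8639 (Young).
and ρ(B_{ω*}) = 1.8639 − 1 = 0.8639.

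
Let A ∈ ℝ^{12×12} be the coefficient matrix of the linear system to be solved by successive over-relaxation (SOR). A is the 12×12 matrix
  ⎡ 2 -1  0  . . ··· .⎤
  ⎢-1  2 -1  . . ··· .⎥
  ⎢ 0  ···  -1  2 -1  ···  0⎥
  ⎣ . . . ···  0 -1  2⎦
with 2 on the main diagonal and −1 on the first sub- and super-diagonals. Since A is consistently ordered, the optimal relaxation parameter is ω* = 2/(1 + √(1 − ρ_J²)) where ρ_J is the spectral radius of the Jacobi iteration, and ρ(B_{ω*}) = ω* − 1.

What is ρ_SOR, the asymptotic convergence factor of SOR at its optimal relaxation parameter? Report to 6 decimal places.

ρ_SOR = 0.613794

With n=12, ρ(Jacobi) = cos(π/13) = 0.970942.
√(1−ρ_J²) = |sin(π/13)| = 0.2393157
[ω*] 2 ÷ (1 + 0.2393157) = 2 ÷ 1.2393157 = 1.613794.
Hence ρ(B_{ω*}) = 1.613794 − 1 = 0.613794.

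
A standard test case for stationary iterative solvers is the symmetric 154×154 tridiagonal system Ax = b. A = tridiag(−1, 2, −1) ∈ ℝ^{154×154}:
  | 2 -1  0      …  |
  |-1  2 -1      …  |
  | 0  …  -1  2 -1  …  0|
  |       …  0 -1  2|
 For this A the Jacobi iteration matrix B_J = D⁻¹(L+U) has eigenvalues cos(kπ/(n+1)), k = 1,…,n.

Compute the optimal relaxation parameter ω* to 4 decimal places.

[ρ_J] n=154: ρ(B_J) = cos(π/(n+1)) = cos(π/155) = 0.9998.
√(1−ρ_J²) simplifies to sin(π/155) = 0.02027.
Young: ω* = 2/(1+√(1−ρ_J²)) = 2/(1+0.02027) = 2/1.02027 = 1.9603.
Hence ρ(B_{ω*}) = 1.9603 − 1 = 0.9603.

ω* = 1.9603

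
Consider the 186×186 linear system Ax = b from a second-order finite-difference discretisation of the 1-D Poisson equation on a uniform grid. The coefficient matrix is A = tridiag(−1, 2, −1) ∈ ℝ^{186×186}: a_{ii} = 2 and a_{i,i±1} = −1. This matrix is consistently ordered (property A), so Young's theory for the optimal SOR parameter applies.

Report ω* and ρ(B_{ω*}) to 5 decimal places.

ω* = 1.96696, ρ_SOR = 0.96696

½·tridiag(1,0,1) at n=186: λ_k = cos(kπ/187); max |λ| at k=1 ⇒ ρ_J = cos(π/187) ≈ 0.99986.
√(1−ρ_J²) simplifies to sin(π/187) = 0.016799.
ω* = 2/(1+0.016799) = 1.96696
ρ(B_{ω*}) = ω*−1 = 0.96696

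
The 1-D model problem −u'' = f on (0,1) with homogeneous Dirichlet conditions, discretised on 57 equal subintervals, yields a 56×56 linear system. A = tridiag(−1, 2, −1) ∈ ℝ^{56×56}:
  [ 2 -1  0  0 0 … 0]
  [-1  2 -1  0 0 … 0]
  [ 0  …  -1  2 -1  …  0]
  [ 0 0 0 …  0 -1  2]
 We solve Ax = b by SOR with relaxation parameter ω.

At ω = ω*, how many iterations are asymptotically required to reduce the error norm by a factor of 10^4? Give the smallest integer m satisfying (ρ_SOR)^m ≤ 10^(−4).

With n=56, ρ(Jacobi) = cos(π/57) = 0.9984815.
√(1−ρ_J²) simplifies to sin(π/57) = 0.0550878.
ω* = 2/(1+0.0550878) = 1.8955768
Hence ρ(B_{ω*}) = 1.8955768 − 1 = 0.8955768.
For 4 digits: m = 4·ln10 / (−ln 0.8955768) = 9.21034/0.110287 = 83.512; round up → m = 84.

m = 84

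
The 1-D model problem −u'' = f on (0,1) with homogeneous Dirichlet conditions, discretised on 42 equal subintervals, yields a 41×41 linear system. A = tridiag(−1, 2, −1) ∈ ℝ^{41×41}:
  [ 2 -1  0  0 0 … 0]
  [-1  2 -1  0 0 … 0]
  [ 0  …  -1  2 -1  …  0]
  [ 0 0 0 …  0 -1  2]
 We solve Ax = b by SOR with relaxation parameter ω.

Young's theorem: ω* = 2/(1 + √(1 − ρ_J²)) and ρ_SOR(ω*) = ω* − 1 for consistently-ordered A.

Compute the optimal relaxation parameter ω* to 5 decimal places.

ω* = 1.86093

With n=41, ρ(Jacobi) = cos(π/42) = 0.99720.
√(1 − cos²(π/42)) = sin(π/42) ≈ 0.074730.
ω* = 2/(1 + 0.074730) = 2/1.074730 = 1.86093.
and ρ(B_{ω*}) = 1.86093 − 1 = 0.86093.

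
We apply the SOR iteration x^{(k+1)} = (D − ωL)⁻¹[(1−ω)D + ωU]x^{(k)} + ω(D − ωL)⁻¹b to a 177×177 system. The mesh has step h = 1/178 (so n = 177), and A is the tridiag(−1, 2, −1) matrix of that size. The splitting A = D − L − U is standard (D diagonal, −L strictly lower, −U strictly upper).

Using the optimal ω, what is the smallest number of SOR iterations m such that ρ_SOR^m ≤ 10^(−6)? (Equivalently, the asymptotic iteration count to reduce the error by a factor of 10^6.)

ρ_J = max_k |cos(kπ/178)| = cos(π/178) = 0.9998443
1 − cos²(π/178) = sin²(π/178) ⇒ √(1−ρ_J²) = sin(π/178) = 0.0176485.
ω* = 2/(1+0.0176485) = 1.9653151
and ρ(B_{ω*}) = 1.9653151 − 1 = 0.9653151.
Need (0.9653151)^m ≤ 10^(−6): m ≥ 6·ln10/|ln 0.9653151| = 13.8155/0.0353007 = 391.366 ⇒ m = 392.

m = 392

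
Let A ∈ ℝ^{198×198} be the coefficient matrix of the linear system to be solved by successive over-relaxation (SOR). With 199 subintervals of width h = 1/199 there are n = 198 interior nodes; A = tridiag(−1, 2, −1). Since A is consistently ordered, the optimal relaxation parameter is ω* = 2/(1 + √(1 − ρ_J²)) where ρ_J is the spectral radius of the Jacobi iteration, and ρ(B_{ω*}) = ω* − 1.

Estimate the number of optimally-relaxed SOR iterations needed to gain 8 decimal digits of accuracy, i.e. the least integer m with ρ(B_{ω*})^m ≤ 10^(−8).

ρ_J = max_k |cos(kπ/199)| = cos(π/199) = 0.9998754
root = sin(π/199) = 0.0157862  (since 1−cos² = sin²).
[ω*] 2 ÷ (1 + 0.0157862) = 2 ÷ 1.0157862 = 1.9689183.
ρ_SOR = ω* − 1 ≈ 0.9689183.
8·ln10 = 18.4207; −ln(0.9689183) = 0.031575; m = ⌈18.4207/0.031575⌉ = ⌈583.395⌉ = 584.

m = 584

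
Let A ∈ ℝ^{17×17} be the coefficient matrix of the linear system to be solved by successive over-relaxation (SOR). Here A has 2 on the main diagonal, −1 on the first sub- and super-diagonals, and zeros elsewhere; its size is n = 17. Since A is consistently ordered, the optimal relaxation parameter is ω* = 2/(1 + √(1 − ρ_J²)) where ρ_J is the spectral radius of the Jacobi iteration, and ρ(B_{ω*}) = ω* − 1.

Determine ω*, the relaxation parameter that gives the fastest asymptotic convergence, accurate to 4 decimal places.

ω* = 1.7041

½·tridiag(1,0,1) at n=17: λ_k = cos(kπ/18); max |λ| at k=1 ⇒ ρ_J = cos(π/18) ≈ 0.9848.
√(1−ρ_J²) simplifies to sin(π/18) = 0.17365.
ω* = 2 / (1 + 0.17365) = 2 / 1.17365 ≈ 1.7041.
[ρ_SOR] ω* − 1 = 0.7041.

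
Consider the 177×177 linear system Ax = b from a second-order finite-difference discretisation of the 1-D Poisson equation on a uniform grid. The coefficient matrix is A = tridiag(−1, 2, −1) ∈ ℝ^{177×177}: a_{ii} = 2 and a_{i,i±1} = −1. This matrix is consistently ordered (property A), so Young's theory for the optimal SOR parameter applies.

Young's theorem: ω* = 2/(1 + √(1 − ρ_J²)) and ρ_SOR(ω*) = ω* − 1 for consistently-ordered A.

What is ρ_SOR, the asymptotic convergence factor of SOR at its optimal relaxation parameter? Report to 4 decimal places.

ρ_SOR = 0.9653

[ρ_J] n=177: ρ(B_J) = cos(π/(n+1)) = cos(π/178) = 0.9998.
√(1 − cos²(π/178)) = sin(π/178) ≈ 0.01765.
[ω*] 2 ÷ (1 + 0.01765) = 2 ÷ 1.01765 = 1.9653.
ρ(B_{ω*}) = ω*−1 = 0.9653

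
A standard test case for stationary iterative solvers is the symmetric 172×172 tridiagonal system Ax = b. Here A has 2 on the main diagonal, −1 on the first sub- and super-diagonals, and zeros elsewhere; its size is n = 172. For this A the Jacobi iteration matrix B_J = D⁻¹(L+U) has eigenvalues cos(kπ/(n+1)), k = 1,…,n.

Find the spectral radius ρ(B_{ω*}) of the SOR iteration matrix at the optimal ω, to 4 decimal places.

ρ_SOR = 0.9643

spectrum of D⁻¹(L+U) = {cos(kπ/173) : 1≤k≤172}; ρ_J = cos(π/173) = 0.9998.
1 − cos²(π/173) = sin²(π/173) ⇒ √(1−ρ_J²) = sin(π/173) = 0.01816.
ω* = 2/(1 + 0.01816) = 2/1.01816 = 1.9643.
ρ_SOR = ω* − 1 = 1.9643 − 1 = 0.9643.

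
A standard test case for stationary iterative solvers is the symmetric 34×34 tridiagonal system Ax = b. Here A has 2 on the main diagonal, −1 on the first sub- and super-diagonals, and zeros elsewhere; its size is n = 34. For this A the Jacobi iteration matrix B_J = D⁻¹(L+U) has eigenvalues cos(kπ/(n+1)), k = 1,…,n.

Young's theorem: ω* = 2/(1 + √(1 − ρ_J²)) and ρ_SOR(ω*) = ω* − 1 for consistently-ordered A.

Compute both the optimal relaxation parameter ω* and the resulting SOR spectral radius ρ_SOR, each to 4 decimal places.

ω* = 1.8355, ρ_SOR = 0.8355

[ρ_J] n=34: ρ(B_J) = cos(π/(n+1)) = cos(π/35) = 0.9960.
√(1 − cos²(π/35)) = sin(π/35) ≈ 0.08964.
Young: ω* = 2/(1+√(1−ρ_J²)) = 2/(1+0.08964) = 2/1.08964 = 1.8355.
Hence ρ(B_{ω*}) = 1.8355 − 1 = 0.8355.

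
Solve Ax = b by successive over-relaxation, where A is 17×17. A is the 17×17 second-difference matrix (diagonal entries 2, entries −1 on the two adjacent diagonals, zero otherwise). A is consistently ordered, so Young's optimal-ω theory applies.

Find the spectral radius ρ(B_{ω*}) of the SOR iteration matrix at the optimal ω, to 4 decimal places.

spectrum of D⁻¹(L+U) = {cos(kπ/18) : 1≤k≤17}; ρ_J = cos(π/18) = 0.9848.
√(1−ρ_J²) = |sin(π/18)| = 0.17365
So ω* = 2/1.17365 = 1.7041 (Young).
and ρ(B_{ω*}) = 1.7041 − 1 = 0.7041.

ρ_SOR = 0.7041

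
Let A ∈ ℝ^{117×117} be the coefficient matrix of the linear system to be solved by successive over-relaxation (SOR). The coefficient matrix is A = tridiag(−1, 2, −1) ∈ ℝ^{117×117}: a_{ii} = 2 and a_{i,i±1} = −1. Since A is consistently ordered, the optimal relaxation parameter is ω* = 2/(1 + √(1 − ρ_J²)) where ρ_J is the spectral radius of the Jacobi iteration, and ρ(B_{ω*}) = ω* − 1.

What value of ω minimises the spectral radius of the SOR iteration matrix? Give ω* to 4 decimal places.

ω* = 1.9481

spectrum of D⁻¹(L+U) = {cos(kπ/118) : 1≤k≤117}; ρ_J = cos(π/118) = 0.9996.
√(1 − cos²(π/118)) = sin(π/118) ≈ 0.02662.
[ω*] 2 ÷ (1 + 0.02662) = 2 ÷ 1.02662 = 1.9481.
and ρ(B_{ω*}) = 1.9481 − 1 = 0.9481.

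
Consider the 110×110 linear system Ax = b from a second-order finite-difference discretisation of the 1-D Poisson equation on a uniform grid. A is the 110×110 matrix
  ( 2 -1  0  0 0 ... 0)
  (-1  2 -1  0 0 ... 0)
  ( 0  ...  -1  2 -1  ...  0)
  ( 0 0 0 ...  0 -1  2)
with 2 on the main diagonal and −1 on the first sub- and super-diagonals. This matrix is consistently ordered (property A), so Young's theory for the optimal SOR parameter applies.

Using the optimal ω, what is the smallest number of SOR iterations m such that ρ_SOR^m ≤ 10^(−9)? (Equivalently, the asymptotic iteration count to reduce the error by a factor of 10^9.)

ρ_J = max_k |cos(kπ/111)| = cos(π/111) = 0.9995995
√(1−ρ_J²) = |sin(π/111)| = 0.0282989
ω* = 2/(1 + 0.0282989) = 2/1.0282989 = 1.9449598.
At ω = 1.9449598 every |λ(B_ω)| = ω−1, so ρ_SOR = 0.9449598.
ρ_SOR^m ≤ 10^(−9) ⇔ m ≥ 9·ln10/(−ln 0.9449598) = 20.7233/0.0566129 = 366.053; m = ⌈366.053⌉ = 367.

m = 367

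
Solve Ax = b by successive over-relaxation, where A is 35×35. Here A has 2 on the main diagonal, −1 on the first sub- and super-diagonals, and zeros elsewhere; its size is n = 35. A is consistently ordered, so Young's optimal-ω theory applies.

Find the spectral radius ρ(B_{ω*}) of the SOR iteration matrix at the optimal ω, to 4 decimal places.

ρ_SOR = 0.8397

½·tridiag(1,0,1) at n=35: λ_k = cos(kπ/36); max |λ| at k=1 ⇒ ρ_J = cos(π/36) ≈ 0.9962.
√(1 − cos²(π/36)) = sin(π/36) ≈ 0.08716.
Young: ω* = 2/(1+√(1−ρ_J²)) = 2/(1+0.08716) = 2/1.08716 = 1.8397.
At ω = 1.8397 every |λ(B_ω)| = ω−1, so ρ_SOR = 0.8397.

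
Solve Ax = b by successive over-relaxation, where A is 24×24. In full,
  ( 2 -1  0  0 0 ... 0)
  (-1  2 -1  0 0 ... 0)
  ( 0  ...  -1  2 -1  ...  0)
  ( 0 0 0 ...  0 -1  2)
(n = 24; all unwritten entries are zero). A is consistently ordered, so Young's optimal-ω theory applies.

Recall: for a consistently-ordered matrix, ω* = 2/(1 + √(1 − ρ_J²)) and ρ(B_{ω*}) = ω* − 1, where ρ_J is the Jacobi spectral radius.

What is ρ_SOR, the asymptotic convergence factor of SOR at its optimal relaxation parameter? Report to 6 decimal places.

ρ_SOR = 0.777251

With n=24, ρ(Jacobi) = cos(π/25) = 0.992115.
√(1−ρ_J²) simplifies to sin(π/25) = 0.1253332.
ω* = 2 / (1 + 0.1253332) = 2 / 1.1253332 ≈ 1.777251.
ρ(B_{ω*}) = ω*−1 = 0.777251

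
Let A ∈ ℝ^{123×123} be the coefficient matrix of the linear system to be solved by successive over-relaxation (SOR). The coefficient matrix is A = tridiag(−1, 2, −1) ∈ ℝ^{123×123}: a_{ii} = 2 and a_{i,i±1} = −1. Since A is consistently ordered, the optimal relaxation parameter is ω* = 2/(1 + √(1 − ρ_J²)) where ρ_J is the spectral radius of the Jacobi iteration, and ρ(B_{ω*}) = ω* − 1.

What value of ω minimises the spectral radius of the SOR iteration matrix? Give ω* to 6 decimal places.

ρ_J = max_k |cos(kπ/124)| = cos(π/124) = 0.999679
√(1 − cos²(π/124)) = sin(π/124) ≈ 0.0253327.
Young: ω* = 2/(1+√(1−ρ_J²)) = 2/(1+0.0253327) = 2/1.0253327 = 1.950586.
Hence ρ(B_{ω*}) = 1.950586 − 1 = 0.950586.

ω* = 1.950586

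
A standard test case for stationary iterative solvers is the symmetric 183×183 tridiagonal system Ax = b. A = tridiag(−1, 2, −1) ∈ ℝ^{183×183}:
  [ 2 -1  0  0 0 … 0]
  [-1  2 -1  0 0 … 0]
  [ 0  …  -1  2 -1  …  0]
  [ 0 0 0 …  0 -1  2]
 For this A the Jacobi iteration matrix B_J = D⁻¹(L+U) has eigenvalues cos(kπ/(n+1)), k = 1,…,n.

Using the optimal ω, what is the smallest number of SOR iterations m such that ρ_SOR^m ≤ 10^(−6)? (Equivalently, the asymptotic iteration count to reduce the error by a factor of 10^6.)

m = 405

With n=183, ρ(Jacobi) = cos(π/184) = 0.9998542.
root = sin(π/184) = 0.0170730  (since 1−cos² = sin²).
Then 2/(1+√(1−ρ_J²)) = 2/(1+0.0170730); ω* = 2/1.0170730 = 1.9664272.
[ρ_SOR] ω* − 1 = 0.9664272.
6·ln10 = 13.8155; −ln(0.9664272) = 0.0341493; m = ⌈13.8155/0.0341493⌉ = ⌈404.562⌉ = 405.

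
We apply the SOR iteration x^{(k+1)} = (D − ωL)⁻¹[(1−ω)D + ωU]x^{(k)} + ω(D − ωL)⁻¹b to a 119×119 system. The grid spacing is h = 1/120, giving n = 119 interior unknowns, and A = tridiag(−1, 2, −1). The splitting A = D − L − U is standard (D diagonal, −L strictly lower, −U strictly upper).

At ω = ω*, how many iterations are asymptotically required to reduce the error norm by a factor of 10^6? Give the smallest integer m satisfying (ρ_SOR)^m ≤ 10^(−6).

m = 264

[ρ_J] n=119: ρ(B_J) = cos(π/(n+1)) = cos(π/120) = 0.9996573.
1 − cos²(π/120) = sin²(π/120) ⇒ √(1−ρ_J²) = sin(π/120) = 0.0261769.
ω* = 2/(1 + 0.0261769) = 2/1.0261769 = 1.9489817.
ρ(B_{ω*}) = ω*−1 = 0.9489817
(0.9489817)^m ≤ 10^{−6}  ⇒  m·ln(0.9489817) ≤ −6·ln10  ⇒  m ≥ 263.827  ⇒  m = 264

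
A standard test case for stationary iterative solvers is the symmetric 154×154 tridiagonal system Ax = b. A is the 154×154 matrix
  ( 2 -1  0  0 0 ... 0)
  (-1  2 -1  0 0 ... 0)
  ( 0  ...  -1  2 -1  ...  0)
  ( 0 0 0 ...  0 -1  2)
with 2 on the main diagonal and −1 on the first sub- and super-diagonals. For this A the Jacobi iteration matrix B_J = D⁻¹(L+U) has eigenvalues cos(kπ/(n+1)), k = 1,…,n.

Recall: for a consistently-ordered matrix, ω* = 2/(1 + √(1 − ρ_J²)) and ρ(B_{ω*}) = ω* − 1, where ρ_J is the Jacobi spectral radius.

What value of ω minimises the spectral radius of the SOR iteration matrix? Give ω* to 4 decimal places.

ω* = 1.9603

ρ_J = max_k |cos(kπ/155)| = cos(π/155) = 0.9998
1 − cos²(π/155) = sin²(π/155) ⇒ √(1−ρ_J²) = sin(π/155) = 0.02027.
ω* = 2/(1 + 0.02027) = 2/1.02027 = 1.9603.
ρ_SOR = ω* − 1 = 1.9603 − 1 = 0.9603.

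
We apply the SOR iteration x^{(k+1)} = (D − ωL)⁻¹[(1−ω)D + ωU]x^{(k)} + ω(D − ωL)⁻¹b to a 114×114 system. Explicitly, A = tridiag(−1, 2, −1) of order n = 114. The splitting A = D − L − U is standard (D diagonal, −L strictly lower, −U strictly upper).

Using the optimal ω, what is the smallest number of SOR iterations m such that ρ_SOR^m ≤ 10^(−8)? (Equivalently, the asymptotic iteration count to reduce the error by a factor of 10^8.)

m = 338

spectrum of D⁻¹(L+U) = {cos(kπ/115) : 1≤k≤114}; ρ_J = cos(π/115) = 0.9996269.
1 − cos²(π/115) = sin²(π/115) ⇒ √(1−ρ_J²) = sin(π/115) = 0.0273148.
Young: ω* = 2/(1+√(1−ρ_J²)) = 2/(1+0.0273148) = 2/1.0273148 = 1.9468229.
[ρ_SOR] ω* − 1 = 0.9468229.
(0.9468229)^m ≤ 10^{−8}  ⇒  m·ln(0.9468229) ≤ −8·ln10  ⇒  m ≥ 337.109  ⇒  m = 338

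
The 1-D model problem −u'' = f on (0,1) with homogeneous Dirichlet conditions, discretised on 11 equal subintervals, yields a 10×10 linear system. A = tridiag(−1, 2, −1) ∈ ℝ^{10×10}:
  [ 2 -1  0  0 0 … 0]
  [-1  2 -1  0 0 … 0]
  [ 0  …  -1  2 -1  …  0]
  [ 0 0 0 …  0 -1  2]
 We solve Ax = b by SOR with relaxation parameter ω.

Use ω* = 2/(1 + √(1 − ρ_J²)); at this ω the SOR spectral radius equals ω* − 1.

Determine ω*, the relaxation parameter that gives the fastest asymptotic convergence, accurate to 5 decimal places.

ρ_J = max_k |cos(kπ/11)| = cos(π/11) = 0.95949
√(1−ρ_J²) = |sin(π/11)| = 0.281733
ω* = 2 / (1 + 0.281733) = 2 / 1.281733 ≈ 1.56039.
and ρ(B_{ω*}) = 1.56039 − 1 = 0.56039.

ω* = 1.56039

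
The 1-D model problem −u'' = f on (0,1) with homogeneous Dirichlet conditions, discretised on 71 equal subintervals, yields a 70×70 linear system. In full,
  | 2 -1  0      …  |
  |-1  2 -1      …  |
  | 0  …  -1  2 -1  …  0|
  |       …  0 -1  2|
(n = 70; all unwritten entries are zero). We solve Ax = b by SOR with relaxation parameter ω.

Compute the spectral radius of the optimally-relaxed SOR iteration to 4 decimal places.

With n=70, ρ(Jacobi) = cos(π/71) = 0.9990.
1 − cos²(π/71) = sin²(π/71) ⇒ √(1−ρ_J²) = sin(π/71) = 0.04423.
Young: ω* = 2/(1+√(1−ρ_J²)) = 2/(1+0.04423) = 2/1.04423 = 1.9153.
At ω = 1.9153 every |λ(B_ω)| = ω−1, so ρ_SOR = 0.9153.

ρ_SOR = 0.9153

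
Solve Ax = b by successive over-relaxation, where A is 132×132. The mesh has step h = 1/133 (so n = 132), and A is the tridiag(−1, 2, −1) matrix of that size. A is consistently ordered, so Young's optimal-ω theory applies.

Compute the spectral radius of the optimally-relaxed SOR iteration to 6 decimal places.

n=132: λ(B_J) = 1 − λ(A)/2 = cos(kπ/133); k=1 gives ρ_J = 0.999721.
√(1−ρ_J²) simplifies to sin(π/133) = 0.0236188.
Then 2/(1+√(1−ρ_J²)) = 2/(1+0.0236188); ω* = 2/1.0236188 = 1.953852.
At ω = 1.953852 every |λ(B_ω)| = ω−1, so ρ_SOR = 0.953852.

ρ_SOR = 0.953852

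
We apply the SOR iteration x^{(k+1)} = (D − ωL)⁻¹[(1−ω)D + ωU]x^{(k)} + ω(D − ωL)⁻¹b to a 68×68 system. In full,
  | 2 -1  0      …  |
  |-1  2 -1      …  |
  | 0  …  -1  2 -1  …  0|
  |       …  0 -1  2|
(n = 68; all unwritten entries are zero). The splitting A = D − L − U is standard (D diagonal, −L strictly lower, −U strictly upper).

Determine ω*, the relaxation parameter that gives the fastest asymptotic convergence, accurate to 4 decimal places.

ω* = 1.9129

[ρ_J] n=68: ρ(B_J) = cos(π/(n+1)) = cos(π/69) = 0.9990.
√(1 − cos²(π/69)) = sin(π/69) ≈ 0.04551.
[ω*] 2 ÷ (1 + 0.04551) = 2 ÷ 1.04551 = 1.9129.
ρ_SOR = ω* − 1 ≈ 0.9129.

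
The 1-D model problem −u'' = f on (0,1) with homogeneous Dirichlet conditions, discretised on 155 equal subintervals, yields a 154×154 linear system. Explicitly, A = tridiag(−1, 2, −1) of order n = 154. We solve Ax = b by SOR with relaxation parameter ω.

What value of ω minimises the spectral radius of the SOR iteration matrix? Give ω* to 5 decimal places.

ω* = 1.96027

n=154: λ(B_J) = 1 − λ(A)/2 = cos(kπ/155); k=1 gives ρ_J = 0.99979.
1 − cos²(π/155) = sin²(π/155) ⇒ √(1−ρ_J²) = sin(π/155) = 0.020267.
ω* = 2 / (1 + 0.020267) = 2 / 1.020267 ≈ 1.96027.
and ρ(B_{ω*}) = 1.96027 − 1 = 0.96027.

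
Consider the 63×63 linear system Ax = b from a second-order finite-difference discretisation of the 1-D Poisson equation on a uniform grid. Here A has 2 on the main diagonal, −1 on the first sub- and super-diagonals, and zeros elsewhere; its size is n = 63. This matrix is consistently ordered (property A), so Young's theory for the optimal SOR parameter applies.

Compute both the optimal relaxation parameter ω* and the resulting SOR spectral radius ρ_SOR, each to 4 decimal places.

ω* = 1.9065, ρ_SOR = 0.9065

With n=63, ρ(Jacobi) = cos(π/64) = 0.9988.
√(1 − cos²(π/64)) = sin(π/64) ≈ 0.04907.
Then 2/(1+√(1−ρ_J²)) = 2/(1+0.04907); ω* = 2/1.04907 = 1.9065.
[ρ_SOR] ω* − 1 = 0.9065.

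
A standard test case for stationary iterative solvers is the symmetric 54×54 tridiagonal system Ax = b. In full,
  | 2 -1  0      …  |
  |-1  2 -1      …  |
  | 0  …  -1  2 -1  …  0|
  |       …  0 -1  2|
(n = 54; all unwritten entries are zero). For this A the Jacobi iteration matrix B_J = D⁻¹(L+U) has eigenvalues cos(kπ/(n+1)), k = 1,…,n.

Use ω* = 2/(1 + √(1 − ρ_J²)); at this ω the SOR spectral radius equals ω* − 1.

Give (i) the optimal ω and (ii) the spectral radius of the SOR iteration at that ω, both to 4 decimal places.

ω* = 1.8920, ρ_SOR = 0.8920

B_J for the 54×54 system has eigenvalues cos(kπ/55); ρ_J = cos(π/55) = 0.9984.
root = sin(π/55) = 0.05709  (since 1−cos² = sin²).
So ω* = 2/1.05709 = 1.8920 (Young).
and ρ(B_{ω*}) = 1.8920 − 1 = 0.8920.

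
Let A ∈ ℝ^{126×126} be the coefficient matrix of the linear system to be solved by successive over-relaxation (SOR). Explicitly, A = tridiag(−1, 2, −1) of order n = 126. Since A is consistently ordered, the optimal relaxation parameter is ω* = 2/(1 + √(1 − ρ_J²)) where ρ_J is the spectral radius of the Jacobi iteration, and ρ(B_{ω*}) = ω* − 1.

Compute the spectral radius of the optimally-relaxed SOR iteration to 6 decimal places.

[ρ_J] n=126: ρ(B_J) = cos(π/(n+1)) = cos(π/127) = 0.999694.
√(1 − cos²(π/127)) = sin(π/127) ≈ 0.0247344.
ω* = 2/(1+0.0247344) = 1.951725
At ω = 1.951725 every |λ(B_ω)| = ω−1, so ρ_SOR = 0.951725.

ρ_SOR = 0.951725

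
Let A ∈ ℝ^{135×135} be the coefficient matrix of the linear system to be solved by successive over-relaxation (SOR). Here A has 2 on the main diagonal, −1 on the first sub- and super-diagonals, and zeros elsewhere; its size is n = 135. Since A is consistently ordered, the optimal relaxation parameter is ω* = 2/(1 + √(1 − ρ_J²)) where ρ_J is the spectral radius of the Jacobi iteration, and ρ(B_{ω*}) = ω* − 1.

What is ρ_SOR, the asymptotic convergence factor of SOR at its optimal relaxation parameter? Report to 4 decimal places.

ρ_J = max_k |cos(kπ/136)| = cos(π/136) = 0.9997
√(1−ρ_J²) = |sin(π/136)| = 0.02310
Young: ω* = 2/(1+√(1−ρ_J²)) = 2/(1+0.02310) = 2/1.02310 = 1.9548.
ρ_SOR = ω* − 1 ≈ 0.9548.

ρ_SOR = 0.9548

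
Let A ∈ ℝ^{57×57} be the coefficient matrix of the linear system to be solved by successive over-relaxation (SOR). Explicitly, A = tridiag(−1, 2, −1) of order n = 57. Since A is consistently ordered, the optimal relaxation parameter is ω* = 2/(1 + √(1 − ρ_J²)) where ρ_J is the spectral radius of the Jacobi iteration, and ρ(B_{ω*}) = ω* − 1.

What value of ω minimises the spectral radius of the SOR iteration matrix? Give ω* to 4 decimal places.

With n=57, ρ(Jacobi) = cos(π/58) = 0.9985.
√(1−ρ_J²) = |sin(π/58)| = 0.05414
Then 2/(1+√(1−ρ_J²)) = 2/(1+0.05414); ω* = 2/1.05414 = 1.8973.
ρ_SOR = ω* − 1 = 1.8973 − 1 = 0.8973.

ω* = 1.8973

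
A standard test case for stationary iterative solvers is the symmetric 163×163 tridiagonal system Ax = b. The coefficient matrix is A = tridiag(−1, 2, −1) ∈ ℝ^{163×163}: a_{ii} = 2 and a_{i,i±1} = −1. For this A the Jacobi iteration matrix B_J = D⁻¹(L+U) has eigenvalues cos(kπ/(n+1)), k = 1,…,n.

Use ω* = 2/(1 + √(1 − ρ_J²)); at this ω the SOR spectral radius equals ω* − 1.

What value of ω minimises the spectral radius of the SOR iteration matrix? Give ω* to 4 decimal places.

ω* = 1.9624

With n=163, ρ(Jacobi) = cos(π/164) = 0.9998.
1 − cos²(π/164) = sin²(π/164) ⇒ √(1−ρ_J²) = sin(π/164) = 0.01915.
ω* = 2 / (1 + 0.01915) = 2 / 1.01915 ≈ 1.9624.
ρ_SOR = ω* − 1 ≈ 0.9624.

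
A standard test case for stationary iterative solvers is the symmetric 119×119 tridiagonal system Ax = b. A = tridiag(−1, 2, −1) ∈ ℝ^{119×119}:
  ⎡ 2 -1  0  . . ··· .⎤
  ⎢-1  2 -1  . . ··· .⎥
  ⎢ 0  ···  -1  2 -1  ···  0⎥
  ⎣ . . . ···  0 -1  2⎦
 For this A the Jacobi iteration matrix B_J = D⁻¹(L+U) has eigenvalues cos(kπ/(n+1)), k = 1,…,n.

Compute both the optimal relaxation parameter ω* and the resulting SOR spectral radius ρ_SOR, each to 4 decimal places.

ω* = 1.9490, ρ_SOR = 0.9490

spectrum of D⁻¹(L+U) = {cos(kπ/120) : 1≤k≤119}; ρ_J = cos(π/120) = 0.9997.
√(1−ρ_J²) = |sin(π/120)| = 0.02618
Young: ω* = 2/(1+√(1−ρ_J²)) = 2/(1+0.02618) = 2/1.02618 = 1.9490.
ρ(B_{ω*}) = ω*−1 = 0.9490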